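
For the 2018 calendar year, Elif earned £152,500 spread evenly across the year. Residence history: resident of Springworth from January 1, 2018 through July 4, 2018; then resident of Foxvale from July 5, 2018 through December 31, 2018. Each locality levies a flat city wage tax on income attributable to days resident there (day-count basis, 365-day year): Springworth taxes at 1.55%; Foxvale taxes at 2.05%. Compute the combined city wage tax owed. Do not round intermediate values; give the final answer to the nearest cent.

Springworth, January 1 – July 4, 2018: 185 days → £152,500 × 1.55% × 185/365 = £1,198.0651
Foxvale, July 5 – December 31, 2018: 180 days → £152,500 × 2.05% × 180/365 = £1,541.7123
Total = £2,739.7774

£2,739.78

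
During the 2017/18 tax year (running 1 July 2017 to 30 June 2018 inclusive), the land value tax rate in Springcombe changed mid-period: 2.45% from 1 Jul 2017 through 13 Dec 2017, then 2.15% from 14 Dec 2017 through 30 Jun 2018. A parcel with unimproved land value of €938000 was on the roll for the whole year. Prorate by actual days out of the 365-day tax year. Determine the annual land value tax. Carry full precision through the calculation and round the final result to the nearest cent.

1 Jul – 13 Dec 2017: 166 days at 2.45% → €938000 × 2.45% × 166/365 = €10451.6329
14 Dec 2017 – 30 Jun 2018: 199 days at 2.15% → €938000 × 2.15% × 199/365 = €10995.1589
Total = €21446.7918

€21446.79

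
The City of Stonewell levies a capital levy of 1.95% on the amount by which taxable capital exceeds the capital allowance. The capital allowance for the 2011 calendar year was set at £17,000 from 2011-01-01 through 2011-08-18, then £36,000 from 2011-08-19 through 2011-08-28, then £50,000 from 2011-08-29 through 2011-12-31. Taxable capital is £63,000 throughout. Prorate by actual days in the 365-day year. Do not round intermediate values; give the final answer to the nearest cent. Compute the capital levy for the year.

2011-01-01 to 2011-08-18: 230 days, exemption £17,000 → (£63,000 − £17,000) × 1.95% × 230/365 = £565.2329
2011-08-19 to 2011-08-28: 10 days, exemption £36,000 → (£63,000 − £36,000) × 1.95% × 10/365 = £14.4247
2011-08-29 to 2011-12-31: 125 days, exemption £50,000 → (£63,000 − £50,000) × 1.95% × 125/365 = £86.8151
Total = £666.4726

£666.47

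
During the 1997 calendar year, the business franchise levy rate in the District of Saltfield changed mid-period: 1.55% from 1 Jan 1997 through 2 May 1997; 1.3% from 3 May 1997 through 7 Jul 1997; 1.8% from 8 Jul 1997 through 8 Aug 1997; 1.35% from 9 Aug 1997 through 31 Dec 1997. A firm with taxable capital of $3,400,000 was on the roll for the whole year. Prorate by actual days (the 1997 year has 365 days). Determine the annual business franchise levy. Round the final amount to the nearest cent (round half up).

$49,206.85

1 Jan – 2 May 1997: 122 days at 1.55% → $3,400,000 × 1.55% × 122/365 = $17,614.7945
3 May – 7 Jul 1997: 66 days at 1.3% → $3,400,000 × 1.3% × 66/365 = $7,992.3288
8 Jul – 8 Aug 1997: 32 days at 1.8% → $3,400,000 × 1.8% × 32/365 = $5,365.4795
9 Aug – 31 Dec 1997: 145 days at 1.35% → $3,400,000 × 1.35% × 145/365 = $18,234.2466
Total = $49,206.8493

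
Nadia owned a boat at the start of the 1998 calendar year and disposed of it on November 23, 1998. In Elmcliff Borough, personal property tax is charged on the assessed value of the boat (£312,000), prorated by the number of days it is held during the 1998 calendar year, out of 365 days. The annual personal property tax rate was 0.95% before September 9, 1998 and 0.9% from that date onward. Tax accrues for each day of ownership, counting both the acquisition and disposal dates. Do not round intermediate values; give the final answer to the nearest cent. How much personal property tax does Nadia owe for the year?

January 1 – September 8, 1998: 251 days at 0.95% → £312,000 × 0.95% × 251/365 = £2,038.2575
September 9 – November 23, 1998: 76 days at 0.9% → £312,000 × 0.9% × 76/365 = £584.6795
Total = £2,622.9370

£2,622.94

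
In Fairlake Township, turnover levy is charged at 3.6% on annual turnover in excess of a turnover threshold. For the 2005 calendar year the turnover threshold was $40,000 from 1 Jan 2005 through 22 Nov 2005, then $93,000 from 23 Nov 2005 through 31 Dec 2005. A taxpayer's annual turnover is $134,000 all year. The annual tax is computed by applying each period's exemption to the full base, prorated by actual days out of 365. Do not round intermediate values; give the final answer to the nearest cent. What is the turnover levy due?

$3,180.13

1 Jan – 22 Nov 2005: 326 days, exemption $40,000 → ($134,000 − $40,000) × 3.6% × 326/365 = $3,022.4219
23 Nov – 31 Dec 2005: 39 days, exemption $93,000 → ($134,000 − $93,000) × 3.6% × 39/365 = $157.7096
Total = $3,180.1315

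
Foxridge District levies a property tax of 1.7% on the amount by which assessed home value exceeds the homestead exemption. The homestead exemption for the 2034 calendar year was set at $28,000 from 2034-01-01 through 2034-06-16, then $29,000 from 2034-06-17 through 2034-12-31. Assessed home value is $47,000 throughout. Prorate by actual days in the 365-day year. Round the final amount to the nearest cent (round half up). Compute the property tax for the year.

$313.78

2034-01-01 to 2034-06-16: 167 days, exemption $28,000 → ($47,000 − $28,000) × 1.7% × 167/365 = $147.7836
2034-06-17 to 2034-12-31: 198 days, exemption $29,000 → ($47,000 − $29,000) × 1.7% × 198/365 = $165.9945
Total = $313.7781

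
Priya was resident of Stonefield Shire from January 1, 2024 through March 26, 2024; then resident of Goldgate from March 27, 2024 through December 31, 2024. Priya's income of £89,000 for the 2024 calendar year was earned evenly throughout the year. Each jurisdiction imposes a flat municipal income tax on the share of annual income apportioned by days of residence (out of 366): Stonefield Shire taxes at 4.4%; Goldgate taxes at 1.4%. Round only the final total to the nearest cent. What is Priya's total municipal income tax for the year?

Stonefield Shire, January 1 – March 26, 2024: 86 days → £89,000 × 4.4% × 86/366 = £920.1530
Goldgate, March 27 – December 31, 2024: 280 days → £89,000 × 1.4% × 280/366 = £953.2240
Total = £1,873.3770

£1,873.38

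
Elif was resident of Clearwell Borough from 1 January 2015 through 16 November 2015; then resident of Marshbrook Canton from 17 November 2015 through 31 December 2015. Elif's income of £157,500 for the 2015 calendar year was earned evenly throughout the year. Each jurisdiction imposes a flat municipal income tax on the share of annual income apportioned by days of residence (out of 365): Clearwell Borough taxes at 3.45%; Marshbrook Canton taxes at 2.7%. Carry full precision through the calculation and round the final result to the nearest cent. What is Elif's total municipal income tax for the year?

£5,288.12

Clearwell Borough, 1 January – 16 November 2015: 320 days → £157,500 × 3.45% × 320/365 = £4,763.8356
Marshbrook Canton, 17 November – 31 December 2015: 45 days → £157,500 × 2.7% × 45/365 = £524.2808
Total = £5,288.1164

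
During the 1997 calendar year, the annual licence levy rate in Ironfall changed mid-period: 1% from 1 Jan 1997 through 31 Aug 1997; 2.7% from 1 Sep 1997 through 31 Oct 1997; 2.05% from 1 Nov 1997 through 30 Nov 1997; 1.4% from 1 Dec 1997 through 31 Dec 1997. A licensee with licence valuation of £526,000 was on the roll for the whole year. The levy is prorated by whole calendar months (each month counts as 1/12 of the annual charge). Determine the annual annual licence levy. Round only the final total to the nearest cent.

1 Jan – 31 Aug 1997: 8 months at 1% → £526,000 × 1% × 8/12 = £3,506.6667
1 Sep – 31 Oct 1997: 2 months at 2.7% → £526,000 × 2.7% × 2/12 = £2,367.0000
1 Nov – 30 Nov 1997: 1 month at 2.05% → £526,000 × 2.05% × 1/12 = £898.5833
1 Dec – 31 Dec 1997: 1 month at 1.4% → £526,000 × 1.4% × 1/12 = £613.6667
Total = £7,385.9167

£7,385.92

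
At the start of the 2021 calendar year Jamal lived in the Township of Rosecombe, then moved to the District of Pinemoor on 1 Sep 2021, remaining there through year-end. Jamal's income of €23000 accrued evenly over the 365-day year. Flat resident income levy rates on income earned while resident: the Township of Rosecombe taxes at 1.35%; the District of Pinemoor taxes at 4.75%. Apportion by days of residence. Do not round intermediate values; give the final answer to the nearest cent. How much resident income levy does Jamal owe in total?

The Township of Rosecombe, 1 Jan – 31 Aug 2021: 243 days → €23000 × 1.35% × 243/365 = €206.7164
The District of Pinemoor, 1 Sep – 31 Dec 2021: 122 days → €23000 × 4.75% × 122/365 = €365.1644
Total = €571.8808

€571.88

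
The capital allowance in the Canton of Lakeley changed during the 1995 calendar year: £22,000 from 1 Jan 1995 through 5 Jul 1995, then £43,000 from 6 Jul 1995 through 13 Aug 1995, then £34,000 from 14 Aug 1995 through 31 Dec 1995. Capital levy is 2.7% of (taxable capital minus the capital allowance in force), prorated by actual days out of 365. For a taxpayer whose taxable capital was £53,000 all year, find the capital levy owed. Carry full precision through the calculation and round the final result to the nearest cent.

1 Jan – 5 Jul 1995: 186 days, exemption £22,000 → (£53,000 − £22,000) × 2.7% × 186/365 = £426.5260
6 Jul – 13 Aug 1995: 39 days, exemption £43,000 → (£53,000 − £43,000) × 2.7% × 39/365 = £28.8493
14 Aug – 31 Dec 1995: 140 days, exemption £34,000 → (£53,000 − £34,000) × 2.7% × 140/365 = £196.7671
Total = £652.1425

£652.14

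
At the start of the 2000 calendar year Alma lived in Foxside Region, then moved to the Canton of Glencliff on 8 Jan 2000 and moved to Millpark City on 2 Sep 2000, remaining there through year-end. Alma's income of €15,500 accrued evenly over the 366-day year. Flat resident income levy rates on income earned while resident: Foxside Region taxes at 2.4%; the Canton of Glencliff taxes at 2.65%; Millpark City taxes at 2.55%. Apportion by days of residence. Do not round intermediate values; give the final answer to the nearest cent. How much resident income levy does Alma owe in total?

Foxside Region, 1 Jan – 7 Jan 2000: 7 days → €15,500 × 2.4% × 7/366 = €7.1148
The Canton of Glencliff, 8 Jan – 1 Sep 2000: 238 days → €15,500 × 2.65% × 238/366 = €267.0997
Millpark City, 2 Sep – 31 Dec 2000: 121 days → €15,500 × 2.55% × 121/366 = €130.6701
Total = €404.8846

€404.88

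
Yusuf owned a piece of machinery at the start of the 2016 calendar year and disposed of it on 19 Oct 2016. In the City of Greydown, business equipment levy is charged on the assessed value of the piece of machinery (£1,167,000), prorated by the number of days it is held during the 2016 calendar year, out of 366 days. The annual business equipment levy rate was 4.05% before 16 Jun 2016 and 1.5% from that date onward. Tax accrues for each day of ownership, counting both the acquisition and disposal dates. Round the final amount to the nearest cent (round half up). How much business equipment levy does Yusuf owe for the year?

£27,591.90

1 Jan – 15 Jun 2016: 167 days at 4.05% → £1,167,000 × 4.05% × 167/366 = £21,565.5861
16 Jun – 19 Oct 2016: 126 days at 1.5% → £1,167,000 × 1.5% × 126/366 = £6,026.3115
Total = £27,591.8975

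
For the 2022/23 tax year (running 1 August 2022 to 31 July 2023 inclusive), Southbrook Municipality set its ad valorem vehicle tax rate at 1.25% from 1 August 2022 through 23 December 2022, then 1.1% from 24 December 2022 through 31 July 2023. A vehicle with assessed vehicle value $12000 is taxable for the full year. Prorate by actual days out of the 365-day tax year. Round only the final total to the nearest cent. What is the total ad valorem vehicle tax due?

$139.15

1 August – 23 December 2022: 145 days at 1.25% → $12000 × 1.25% × 145/365 = $59.5890
24 December 2022 – 31 July 2023: 220 days at 1.1% → $12000 × 1.1% × 220/365 = $79.5616
Total = $139.1507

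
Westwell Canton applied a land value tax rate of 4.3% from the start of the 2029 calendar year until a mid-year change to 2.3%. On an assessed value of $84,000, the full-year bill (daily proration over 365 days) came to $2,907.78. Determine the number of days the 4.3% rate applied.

Let d = days at the first rate; then 365 − d days at the second rate.
$84,000 × [4.3%·d + 2.3%·(365−d)] / 365 = $2,907.78
Solving gives d = 212, so the new rate took effect on 1 Aug 2029.

212 days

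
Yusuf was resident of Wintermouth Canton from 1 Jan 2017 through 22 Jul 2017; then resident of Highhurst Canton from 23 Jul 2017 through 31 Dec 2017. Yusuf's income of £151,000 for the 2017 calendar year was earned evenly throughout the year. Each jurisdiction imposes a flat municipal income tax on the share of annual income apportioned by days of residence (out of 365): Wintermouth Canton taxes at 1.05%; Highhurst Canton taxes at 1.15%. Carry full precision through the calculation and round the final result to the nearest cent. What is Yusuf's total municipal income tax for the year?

£1,652.52

Wintermouth Canton, 1 Jan – 22 Jul 2017: 203 days → £151,000 × 1.05% × 203/365 = £881.7986
Highhurst Canton, 23 Jul – 31 Dec 2017: 162 days → £151,000 × 1.15% × 162/365 = £770.7205
Total = £1,652.5192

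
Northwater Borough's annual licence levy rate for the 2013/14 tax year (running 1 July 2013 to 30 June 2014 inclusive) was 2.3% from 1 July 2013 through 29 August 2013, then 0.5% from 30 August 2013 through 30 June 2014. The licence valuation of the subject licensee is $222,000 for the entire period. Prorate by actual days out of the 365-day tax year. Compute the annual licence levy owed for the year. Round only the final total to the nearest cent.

1 July – 29 August 2013: 60 days at 2.3% → $222,000 × 2.3% × 60/365 = $839.3425
30 August 2013 – 30 June 2014: 305 days at 0.5% → $222,000 × 0.5% × 305/365 = $927.5342
Total = $1,766.8767

$1,766.88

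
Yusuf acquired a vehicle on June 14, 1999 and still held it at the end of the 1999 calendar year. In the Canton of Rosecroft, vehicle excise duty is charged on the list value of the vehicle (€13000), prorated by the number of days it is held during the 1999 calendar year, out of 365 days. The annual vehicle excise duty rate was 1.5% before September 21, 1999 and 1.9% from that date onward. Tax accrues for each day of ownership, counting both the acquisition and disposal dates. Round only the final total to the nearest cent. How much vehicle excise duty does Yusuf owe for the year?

€121.92

June 14 – September 20, 1999: 99 days at 1.5% → €13000 × 1.5% × 99/365 = €52.8904
September 21 – December 31, 1999: 102 days at 1.9% → €13000 × 1.9% × 102/365 = €69.0247
Total = €121.9151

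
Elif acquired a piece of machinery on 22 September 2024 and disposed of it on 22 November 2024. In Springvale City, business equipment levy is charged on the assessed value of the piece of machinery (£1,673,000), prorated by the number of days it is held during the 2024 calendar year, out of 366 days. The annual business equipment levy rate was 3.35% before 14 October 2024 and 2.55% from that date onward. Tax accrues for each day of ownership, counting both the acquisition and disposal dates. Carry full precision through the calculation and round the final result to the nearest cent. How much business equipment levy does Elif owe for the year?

22 September – 13 October 2024: 22 days at 3.35% → £1,673,000 × 3.35% × 22/366 = £3,368.8552
14 October – 22 November 2024: 40 days at 2.55% → £1,673,000 × 2.55% × 40/366 = £4,662.4590
Total = £8,031.3142

£8,031.31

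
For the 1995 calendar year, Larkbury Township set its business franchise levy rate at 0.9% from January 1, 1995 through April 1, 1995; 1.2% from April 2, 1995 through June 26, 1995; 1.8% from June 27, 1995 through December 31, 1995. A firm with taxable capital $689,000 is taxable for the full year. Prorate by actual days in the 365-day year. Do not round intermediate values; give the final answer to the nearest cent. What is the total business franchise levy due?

January 1 – April 1, 1995: 91 days at 0.9% → $689,000 × 0.9% × 91/365 = $1,546.0027
April 2 – June 26, 1995: 86 days at 1.2% → $689,000 × 1.2% × 86/365 = $1,948.0767
June 27 – December 31, 1995: 188 days at 1.8% → $689,000 × 1.8% × 188/365 = $6,387.8795
Total = $9,881.9589

$9,881.96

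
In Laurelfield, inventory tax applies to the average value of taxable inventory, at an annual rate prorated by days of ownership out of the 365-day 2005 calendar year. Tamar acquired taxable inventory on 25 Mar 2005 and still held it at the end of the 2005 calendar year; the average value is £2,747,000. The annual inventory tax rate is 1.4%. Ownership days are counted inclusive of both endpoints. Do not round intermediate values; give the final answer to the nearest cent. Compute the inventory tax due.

Days held (25 Mar – 31 Dec 2005): 282 out of 365
Tax = £2,747,000 × 1.4% × 282/365 = £29,712.7562

£29,712.76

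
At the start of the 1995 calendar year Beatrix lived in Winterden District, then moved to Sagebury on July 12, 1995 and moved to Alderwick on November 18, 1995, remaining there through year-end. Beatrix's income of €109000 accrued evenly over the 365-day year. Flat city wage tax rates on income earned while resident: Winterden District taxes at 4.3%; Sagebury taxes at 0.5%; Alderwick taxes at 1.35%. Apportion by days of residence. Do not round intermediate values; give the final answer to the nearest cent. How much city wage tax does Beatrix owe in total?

€2835.49

Winterden District, January 1 – July 11, 1995: 192 days → €109000 × 4.3% × 192/365 = €2465.4904
Sagebury, July 12 – November 17, 1995: 129 days → €109000 × 0.5% × 129/365 = €192.6164
Alderwick, November 18 – December 31, 1995: 44 days → €109000 × 1.35% × 44/365 = €177.3863
Total = €2835.4932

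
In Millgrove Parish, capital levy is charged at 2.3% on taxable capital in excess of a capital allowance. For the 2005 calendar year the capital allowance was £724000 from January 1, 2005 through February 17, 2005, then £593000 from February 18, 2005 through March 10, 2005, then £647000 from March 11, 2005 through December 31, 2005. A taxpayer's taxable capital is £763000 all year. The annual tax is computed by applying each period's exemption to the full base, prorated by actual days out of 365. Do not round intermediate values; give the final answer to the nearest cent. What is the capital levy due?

£2506.56

January 1 – February 17, 2005: 48 days, exemption £724000 → (£763000 − £724000) × 2.3% × 48/365 = £117.9616
February 18 – March 10, 2005: 21 days, exemption £593000 → (£763000 − £593000) × 2.3% × 21/365 = £224.9589
March 11 – December 31, 2005: 296 days, exemption £647000 → (£763000 − £647000) × 2.3% × 296/365 = £2163.6384
Total = £2506.5589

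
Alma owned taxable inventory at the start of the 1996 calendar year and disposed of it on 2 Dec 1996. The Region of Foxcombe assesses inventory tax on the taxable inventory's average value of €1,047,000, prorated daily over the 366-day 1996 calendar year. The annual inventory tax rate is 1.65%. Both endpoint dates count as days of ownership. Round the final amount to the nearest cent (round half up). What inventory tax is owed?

€15,906.68

Days held (1 Jan – 2 Dec 1996): 337 out of 366
Tax = €1,047,000 × 1.65% × 337/366 = €15,906.6762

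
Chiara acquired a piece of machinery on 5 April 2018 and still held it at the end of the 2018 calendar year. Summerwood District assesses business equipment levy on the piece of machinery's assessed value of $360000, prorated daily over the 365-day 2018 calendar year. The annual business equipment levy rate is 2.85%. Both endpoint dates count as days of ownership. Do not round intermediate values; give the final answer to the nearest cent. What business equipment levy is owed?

$7617.70

Days held (5 April – 31 December 2018): 271 out of 365
Tax = $360000 × 2.85% × 271/365 = $7617.6986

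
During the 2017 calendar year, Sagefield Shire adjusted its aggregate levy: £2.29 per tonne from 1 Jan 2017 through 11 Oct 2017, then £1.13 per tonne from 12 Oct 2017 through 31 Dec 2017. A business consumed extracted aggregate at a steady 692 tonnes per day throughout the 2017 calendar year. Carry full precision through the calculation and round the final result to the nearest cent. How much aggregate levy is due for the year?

£513387.88

1 Jan – 11 Oct 2017: 284 days × 692 tonnes/day = 196,528 tonnes at £2.29/tonne → £450049.12
12 Oct – 31 Dec 2017: 81 days × 692 tonnes/day = 56,052 tonnes at £1.13/tonne → £63338.76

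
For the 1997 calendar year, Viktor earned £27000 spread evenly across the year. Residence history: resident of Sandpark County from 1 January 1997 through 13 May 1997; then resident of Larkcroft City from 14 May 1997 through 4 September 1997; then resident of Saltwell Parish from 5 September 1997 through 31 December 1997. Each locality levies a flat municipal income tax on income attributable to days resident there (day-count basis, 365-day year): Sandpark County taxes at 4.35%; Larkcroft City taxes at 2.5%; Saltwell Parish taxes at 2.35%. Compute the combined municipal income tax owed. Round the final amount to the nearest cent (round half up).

£843.92

Sandpark County, 1 January – 13 May 1997: 133 days → £27000 × 4.35% × 133/365 = £427.9685
Larkcroft City, 14 May – 4 September 1997: 114 days → £27000 × 2.5% × 114/365 = £210.8219
Saltwell Parish, 5 September – 31 December 1997: 118 days → £27000 × 2.35% × 118/365 = £205.1260
Total = £843.9164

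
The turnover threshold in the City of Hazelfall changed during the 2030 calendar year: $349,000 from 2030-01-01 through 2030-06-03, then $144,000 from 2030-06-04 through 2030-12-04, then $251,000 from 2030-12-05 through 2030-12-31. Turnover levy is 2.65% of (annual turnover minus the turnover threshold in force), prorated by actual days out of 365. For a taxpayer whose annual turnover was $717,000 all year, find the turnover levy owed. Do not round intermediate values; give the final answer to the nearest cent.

2030-01-01 to 2030-06-03: 154 days, exemption $349,000 → ($717,000 − $349,000) × 2.65% × 154/365 = $4,114.5425
2030-06-04 to 2030-12-04: 184 days, exemption $144,000 → ($717,000 − $144,000) × 2.65% × 184/365 = $7,654.6521
2030-12-05 to 2030-12-31: 27 days, exemption $251,000 → ($717,000 − $251,000) × 2.65% × 27/365 = $913.4877
Total = $12,682.6822

$12,682.68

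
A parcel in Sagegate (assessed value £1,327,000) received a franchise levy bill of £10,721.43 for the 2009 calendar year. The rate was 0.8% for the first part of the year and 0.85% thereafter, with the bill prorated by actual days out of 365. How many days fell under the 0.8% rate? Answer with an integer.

Let d = days at the first rate; then 365 − d days at the second rate.
£1,327,000 × [0.8%·d + 0.85%·(365−d)] / 365 = £10,721.43
Solving gives d = 307, so the new rate took effect on 4 Nov 2009.

307 days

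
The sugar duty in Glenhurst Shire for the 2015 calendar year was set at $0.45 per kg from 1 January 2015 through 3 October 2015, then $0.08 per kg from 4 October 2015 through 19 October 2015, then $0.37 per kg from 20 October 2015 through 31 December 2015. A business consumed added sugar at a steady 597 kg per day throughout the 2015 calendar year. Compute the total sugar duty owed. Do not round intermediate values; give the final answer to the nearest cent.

$91,036.53

1 January – 3 October 2015: 276 days × 597 kg/day = 164,772 kg at $0.45/kg → $74,147.40
4 October – 19 October 2015: 16 days × 597 kg/day = 9,552 kg at $0.08/kg → $764.16
20 October – 31 December 2015: 73 days × 597 kg/day = 43,581 kg at $0.37/kg → $16,124.97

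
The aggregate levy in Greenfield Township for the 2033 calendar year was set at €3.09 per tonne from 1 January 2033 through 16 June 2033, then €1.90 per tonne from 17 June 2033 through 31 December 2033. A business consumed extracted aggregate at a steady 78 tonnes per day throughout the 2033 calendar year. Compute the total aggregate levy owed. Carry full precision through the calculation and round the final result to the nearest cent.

1 January – 16 June 2033: 167 days × 78 tonnes/day = 13,026 tonnes at €3.09/tonne → €40,250.34
17 June – 31 December 2033: 198 days × 78 tonnes/day = 15,444 tonnes at €1.90/tonne → €29,343.60

€69,593.94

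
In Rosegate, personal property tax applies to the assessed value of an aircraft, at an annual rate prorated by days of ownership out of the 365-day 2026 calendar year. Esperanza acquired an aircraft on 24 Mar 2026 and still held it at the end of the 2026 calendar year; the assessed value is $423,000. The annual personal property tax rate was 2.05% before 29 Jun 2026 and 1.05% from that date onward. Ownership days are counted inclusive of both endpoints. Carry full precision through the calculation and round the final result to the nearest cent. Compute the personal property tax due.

$4,567.82

24 Mar – 28 Jun 2026: 97 days at 2.05% → $423,000 × 2.05% × 97/365 = $2,304.4808
29 Jun – 31 Dec 2026: 186 days at 1.05% → $423,000 × 1.05% × 186/365 = $2,263.3397
Total = $4,567.8205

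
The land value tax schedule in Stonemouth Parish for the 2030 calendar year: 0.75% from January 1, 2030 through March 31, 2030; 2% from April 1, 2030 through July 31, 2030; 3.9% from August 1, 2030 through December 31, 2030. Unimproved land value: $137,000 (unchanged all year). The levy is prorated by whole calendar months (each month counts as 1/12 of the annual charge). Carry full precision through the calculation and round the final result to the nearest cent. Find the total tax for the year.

$3,396.46

January 1 – March 31, 2030: 3 months at 0.75% → $137,000 × 0.75% × 3/12 = $256.8750
April 1 – July 31, 2030: 4 months at 2% → $137,000 × 2% × 4/12 = $913.3333
August 1 – December 31, 2030: 5 months at 3.9% → $137,000 × 3.9% × 5/12 = $2,226.2500
Total = $3,396.4583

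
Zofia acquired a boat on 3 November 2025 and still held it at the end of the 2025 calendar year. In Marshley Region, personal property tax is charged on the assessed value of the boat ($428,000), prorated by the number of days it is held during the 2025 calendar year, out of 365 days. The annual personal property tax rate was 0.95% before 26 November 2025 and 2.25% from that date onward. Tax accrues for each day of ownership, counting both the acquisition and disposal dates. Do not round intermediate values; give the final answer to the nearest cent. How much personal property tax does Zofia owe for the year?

3 November – 25 November 2025: 23 days at 0.95% → $428,000 × 0.95% × 23/365 = $256.2137
26 November – 31 December 2025: 36 days at 2.25% → $428,000 × 2.25% × 36/365 = $949.8082
Total = $1,206.0219

$1,206.02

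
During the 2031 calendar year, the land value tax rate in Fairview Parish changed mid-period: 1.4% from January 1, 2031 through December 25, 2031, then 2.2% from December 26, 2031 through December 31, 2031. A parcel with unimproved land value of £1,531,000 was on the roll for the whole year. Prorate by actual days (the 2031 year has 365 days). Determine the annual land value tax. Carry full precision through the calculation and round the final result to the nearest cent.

January 1 – December 25, 2031: 359 days at 1.4% → £1,531,000 × 1.4% × 359/365 = £21,081.6603
December 26 – December 31, 2031: 6 days at 2.2% → £1,531,000 × 2.2% × 6/365 = £553.6767
Total = £21,635.3370

£21,635.34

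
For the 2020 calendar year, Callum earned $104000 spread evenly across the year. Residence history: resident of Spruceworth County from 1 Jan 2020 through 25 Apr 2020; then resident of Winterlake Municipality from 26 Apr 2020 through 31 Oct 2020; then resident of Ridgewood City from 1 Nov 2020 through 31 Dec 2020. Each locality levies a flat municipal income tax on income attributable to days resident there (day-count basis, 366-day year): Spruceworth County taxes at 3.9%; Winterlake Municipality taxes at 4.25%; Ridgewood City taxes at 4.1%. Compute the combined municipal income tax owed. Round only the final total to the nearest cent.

Spruceworth County, 1 Jan – 25 Apr 2020: 116 days → $104000 × 3.9% × 116/366 = $1285.5082
Winterlake Municipality, 26 Apr – 31 Oct 2020: 189 days → $104000 × 4.25% × 189/366 = $2282.4590
Ridgewood City, 1 Nov – 31 Dec 2020: 61 days → $104000 × 4.1% × 61/366 = $710.6667
Total = $4278.6339

$4278.63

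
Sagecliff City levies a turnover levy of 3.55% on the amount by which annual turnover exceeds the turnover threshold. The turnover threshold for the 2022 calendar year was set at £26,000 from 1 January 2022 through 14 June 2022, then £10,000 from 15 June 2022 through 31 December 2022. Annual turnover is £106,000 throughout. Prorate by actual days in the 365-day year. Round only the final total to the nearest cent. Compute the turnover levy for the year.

1 January – 14 June 2022: 165 days, exemption £26,000 → (£106,000 − £26,000) × 3.55% × 165/365 = £1,283.8356
15 June – 31 December 2022: 200 days, exemption £10,000 → (£106,000 − £10,000) × 3.55% × 200/365 = £1,867.3973
Total = £3,151.2329

£3,151.23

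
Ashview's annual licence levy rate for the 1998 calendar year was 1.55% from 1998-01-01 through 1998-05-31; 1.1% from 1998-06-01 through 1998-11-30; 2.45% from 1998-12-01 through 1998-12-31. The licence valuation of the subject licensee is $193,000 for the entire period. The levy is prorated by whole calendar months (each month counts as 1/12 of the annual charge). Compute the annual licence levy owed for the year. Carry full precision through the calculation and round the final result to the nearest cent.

1998-01-01 to 1998-05-31: 5 months at 1.55% → $193,000 × 1.55% × 5/12 = $1,246.4583
1998-06-01 to 1998-11-30: 6 months at 1.1% → $193,000 × 1.1% × 6/12 = $1,061.5000
1998-12-01 to 1998-12-31: 1 month at 2.45% → $193,000 × 2.45% × 1/12 = $394.0417
Total = $2,702.0000

$2,702.00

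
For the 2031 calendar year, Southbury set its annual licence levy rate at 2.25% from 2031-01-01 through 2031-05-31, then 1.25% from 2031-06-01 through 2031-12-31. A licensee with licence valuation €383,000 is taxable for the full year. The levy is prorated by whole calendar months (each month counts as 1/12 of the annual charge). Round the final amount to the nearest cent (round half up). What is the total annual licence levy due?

2031-01-01 to 2031-05-31: 5 months at 2.25% → €383,000 × 2.25% × 5/12 = €3,590.6250
2031-06-01 to 2031-12-31: 7 months at 1.25% → €383,000 × 1.25% × 7/12 = €2,792.7083
Total = €6,383.3333

€6,383.33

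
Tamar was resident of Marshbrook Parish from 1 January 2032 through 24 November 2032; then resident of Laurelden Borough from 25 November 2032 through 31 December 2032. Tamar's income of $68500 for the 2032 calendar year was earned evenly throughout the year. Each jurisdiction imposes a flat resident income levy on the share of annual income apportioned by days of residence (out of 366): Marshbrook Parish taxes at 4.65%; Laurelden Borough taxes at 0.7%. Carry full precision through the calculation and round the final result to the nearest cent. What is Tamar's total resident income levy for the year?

Marshbrook Parish, 1 January – 24 November 2032: 329 days → $68500 × 4.65% × 329/366 = $2863.2439
Laurelden Borough, 25 November – 31 December 2032: 37 days → $68500 × 0.7% × 37/366 = $48.4740
Total = $2911.7179

$2911.72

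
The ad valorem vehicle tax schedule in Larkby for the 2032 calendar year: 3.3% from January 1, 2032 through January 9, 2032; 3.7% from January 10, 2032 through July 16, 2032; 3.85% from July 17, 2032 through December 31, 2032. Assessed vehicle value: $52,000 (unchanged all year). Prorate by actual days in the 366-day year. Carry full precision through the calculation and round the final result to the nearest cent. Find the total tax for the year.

$1,954.69

January 1 – January 9, 2032: 9 days at 3.3% → $52,000 × 3.3% × 9/366 = $42.1967
January 10 – July 16, 2032: 189 days at 3.7% → $52,000 × 3.7% × 189/366 = $993.5410
July 17 – December 31, 2032: 168 days at 3.85% → $52,000 × 3.85% × 168/366 = $918.9508
Total = $1,954.6885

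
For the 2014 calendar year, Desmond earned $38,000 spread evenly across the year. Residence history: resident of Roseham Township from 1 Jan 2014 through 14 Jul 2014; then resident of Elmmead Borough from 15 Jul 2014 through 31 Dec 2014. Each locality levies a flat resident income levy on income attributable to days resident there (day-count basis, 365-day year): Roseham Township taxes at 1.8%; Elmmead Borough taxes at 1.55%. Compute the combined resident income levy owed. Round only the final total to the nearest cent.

$639.75

Roseham Township, 1 Jan – 14 Jul 2014: 195 days → $38,000 × 1.8% × 195/365 = $365.4247
Elmmead Borough, 15 Jul – 31 Dec 2014: 170 days → $38,000 × 1.55% × 170/365 = $274.3288
Total = $639.7534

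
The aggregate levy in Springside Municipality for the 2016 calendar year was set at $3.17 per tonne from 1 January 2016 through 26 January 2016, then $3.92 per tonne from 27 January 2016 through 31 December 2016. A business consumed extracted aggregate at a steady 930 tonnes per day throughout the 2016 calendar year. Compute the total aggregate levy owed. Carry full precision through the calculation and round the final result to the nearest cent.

1 January – 26 January 2016: 26 days × 930 tonnes/day = 24,180 tonnes at $3.17/tonne → $76,650.60
27 January – 31 December 2016: 340 days × 930 tonnes/day = 316,200 tonnes at $3.92/tonne → $1,239,504.00

$1,316,154.60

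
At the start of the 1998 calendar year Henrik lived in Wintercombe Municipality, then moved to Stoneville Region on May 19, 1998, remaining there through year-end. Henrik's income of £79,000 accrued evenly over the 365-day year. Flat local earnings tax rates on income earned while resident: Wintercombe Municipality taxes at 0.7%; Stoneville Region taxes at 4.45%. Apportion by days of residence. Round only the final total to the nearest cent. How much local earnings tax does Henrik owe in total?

£2,395.43

Wintercombe Municipality, January 1 – May 18, 1998: 138 days → £79,000 × 0.7% × 138/365 = £209.0795
Stoneville Region, May 19 – December 31, 1998: 227 days → £79,000 × 4.45% × 227/365 = £2,186.3521
Total = £2,395.4315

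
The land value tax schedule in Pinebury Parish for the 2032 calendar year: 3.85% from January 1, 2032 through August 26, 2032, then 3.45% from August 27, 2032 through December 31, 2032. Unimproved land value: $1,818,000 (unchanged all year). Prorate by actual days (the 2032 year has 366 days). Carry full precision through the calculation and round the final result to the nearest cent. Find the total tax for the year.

$67,469.66

January 1 – August 26, 2032: 239 days at 3.85% → $1,818,000 × 3.85% × 239/366 = $45,705.8115
August 27 – December 31, 2032: 127 days at 3.45% → $1,818,000 × 3.45% × 127/366 = $21,763.8443
Total = $67,469.6557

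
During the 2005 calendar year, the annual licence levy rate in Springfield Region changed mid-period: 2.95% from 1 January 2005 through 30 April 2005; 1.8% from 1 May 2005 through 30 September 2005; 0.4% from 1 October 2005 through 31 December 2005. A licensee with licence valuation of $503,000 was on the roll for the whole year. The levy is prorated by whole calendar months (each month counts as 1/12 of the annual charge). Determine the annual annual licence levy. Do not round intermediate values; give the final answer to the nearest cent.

1 January – 30 April 2005: 4 months at 2.95% → $503,000 × 2.95% × 4/12 = $4,946.1667
1 May – 30 September 2005: 5 months at 1.8% → $503,000 × 1.8% × 5/12 = $3,772.5000
1 October – 31 December 2005: 3 months at 0.4% → $503,000 × 0.4% × 3/12 = $503.0000
Total = $9,221.6667

$9,221.67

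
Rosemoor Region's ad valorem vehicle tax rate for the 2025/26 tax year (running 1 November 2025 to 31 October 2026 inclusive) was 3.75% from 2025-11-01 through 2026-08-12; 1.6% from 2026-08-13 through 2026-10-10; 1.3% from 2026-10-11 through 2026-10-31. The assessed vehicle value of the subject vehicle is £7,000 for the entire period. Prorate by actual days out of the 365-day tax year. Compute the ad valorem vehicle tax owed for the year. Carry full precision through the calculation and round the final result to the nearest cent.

£228.31

2025-11-01 to 2026-08-12: 285 days at 3.75% → £7,000 × 3.75% × 285/365 = £204.9658
2026-08-13 to 2026-10-10: 59 days at 1.6% → £7,000 × 1.6% × 59/365 = £18.1041
2026-10-11 to 2026-10-31: 21 days at 1.3% → £7,000 × 1.3% × 21/365 = £5.2356
Total = £228.3055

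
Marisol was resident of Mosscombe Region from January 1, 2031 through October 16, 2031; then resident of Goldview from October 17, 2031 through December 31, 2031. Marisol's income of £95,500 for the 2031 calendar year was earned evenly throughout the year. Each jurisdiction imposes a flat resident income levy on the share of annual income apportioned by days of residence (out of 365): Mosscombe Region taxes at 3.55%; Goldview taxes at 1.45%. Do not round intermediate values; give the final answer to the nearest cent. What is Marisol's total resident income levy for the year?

Mosscombe Region, January 1 – October 16, 2031: 289 days → £95,500 × 3.55% × 289/365 = £2,684.3349
Goldview, October 17 – December 31, 2031: 76 days → £95,500 × 1.45% × 76/365 = £288.3315
Total = £2,972.6664

£2,972.67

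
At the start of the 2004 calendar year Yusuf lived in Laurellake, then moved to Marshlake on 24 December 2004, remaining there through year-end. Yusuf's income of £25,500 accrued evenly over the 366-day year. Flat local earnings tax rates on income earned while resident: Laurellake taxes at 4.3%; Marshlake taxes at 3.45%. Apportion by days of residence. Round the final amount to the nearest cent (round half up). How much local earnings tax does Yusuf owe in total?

£1,091.76

Laurellake, 1 January – 23 December 2004: 358 days → £25,500 × 4.3% × 358/366 = £1,072.5328
Marshlake, 24 December – 31 December 2004: 8 days → £25,500 × 3.45% × 8/366 = £19.2295
Total = £1,091.7623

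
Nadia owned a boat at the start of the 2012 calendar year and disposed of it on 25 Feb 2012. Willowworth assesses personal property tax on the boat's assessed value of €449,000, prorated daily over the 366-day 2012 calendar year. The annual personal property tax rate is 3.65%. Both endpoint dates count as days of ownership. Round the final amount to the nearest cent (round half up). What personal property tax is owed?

€2,507.53

Days held (1 Jan – 25 Feb 2012): 56 out of 366
Tax = €449,000 × 3.65% × 56/366 = €2,507.5301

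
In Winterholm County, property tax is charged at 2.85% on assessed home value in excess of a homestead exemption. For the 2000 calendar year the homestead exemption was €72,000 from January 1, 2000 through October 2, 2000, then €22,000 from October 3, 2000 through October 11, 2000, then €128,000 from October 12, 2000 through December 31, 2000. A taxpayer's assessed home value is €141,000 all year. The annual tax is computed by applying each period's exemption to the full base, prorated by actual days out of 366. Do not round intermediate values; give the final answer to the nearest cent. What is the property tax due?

€1,648.33

January 1 – October 2, 2000: 276 days, exemption €72,000 → (€141,000 − €72,000) × 2.85% × 276/366 = €1,482.9344
October 3 – October 11, 2000: 9 days, exemption €22,000 → (€141,000 − €22,000) × 2.85% × 9/366 = €83.3975
October 12 – December 31, 2000: 81 days, exemption €128,000 → (€141,000 − €128,000) × 2.85% × 81/366 = €81.9959
Total = €1,648.3279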